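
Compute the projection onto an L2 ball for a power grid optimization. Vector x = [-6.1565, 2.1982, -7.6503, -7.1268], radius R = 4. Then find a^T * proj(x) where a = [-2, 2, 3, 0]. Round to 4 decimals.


Step 1: Compute ||x|| (intermediates to 6 decimals).
||x|| = sqrt((-6.1565)^2 + 2.1982^2 + (-7.6503)^2 + (-7.1268)^2) = 12.330975
Step 2: Project.
Since ||x|| > R, scale = R/||x|| = 4/12.330975 = 0.324386, proj(x) = scale * x
proj(x) = [-1.997082, 0.713065, -2.48165, -2.311834]
Step 3: Dot product.
a^T * proj(x) = -2*(-1.997082) + 2*0.713065 + 3*(-2.48165) + 0*(-2.311834) = -2.0247


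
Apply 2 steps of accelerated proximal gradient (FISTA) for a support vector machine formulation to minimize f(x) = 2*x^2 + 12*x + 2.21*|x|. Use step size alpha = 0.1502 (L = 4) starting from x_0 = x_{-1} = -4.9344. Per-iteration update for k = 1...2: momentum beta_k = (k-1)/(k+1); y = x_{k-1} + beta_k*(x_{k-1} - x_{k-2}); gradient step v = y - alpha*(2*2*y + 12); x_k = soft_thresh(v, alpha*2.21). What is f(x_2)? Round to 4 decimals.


FISTA on f(x) = 2*x^2 + 12*x + 2.21*|x|
L = 4, alpha = 0.1502
Iteration 1: beta = 0.0, y = -4.9344 + 0.0*(-4.9344 + 4.9344) = -4.9344
  grad(y) = -7.7376, v = y - alpha*grad = -3.7722
  prox(v) = soft_thresh(-3.7722, 0.3319) = -3.4403
Iteration 2: beta = 0.3333, y = -3.4403 + 0.3333*(-3.4403 + 4.9344) = -2.9422
  grad(y) = 0.2311, v = y - alpha*grad = -2.9769
  prox(v) = soft_thresh(-2.9769, 0.3319) = -2.645
f(x_2) = 2*(-2.645)^2 + 12*(-2.645) + 2.21*|-2.645| = -11.9025


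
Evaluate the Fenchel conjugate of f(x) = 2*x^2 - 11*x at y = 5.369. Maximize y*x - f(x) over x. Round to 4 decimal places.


f*(y) = sup_x {y*x - a*x^2 - b*x} = sup_x {(y-b)*x - a*x^2}
FOC: (y - b) - 2a*x = 0 => x* = (y - b)/(2a)
x* = (5.369 + 11)/(2*2) = 4.0923
f*(5.369) = (y-b)^2/(4a) = (5.369 + 11)^2/(4*2)
= 267.9442/8 = 33.493


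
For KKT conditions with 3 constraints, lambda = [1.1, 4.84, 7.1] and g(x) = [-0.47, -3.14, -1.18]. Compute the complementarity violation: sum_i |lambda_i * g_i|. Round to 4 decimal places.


KKT complementary slackness check:
lambda_1 * g_1 = 1.1 * -0.47 = -0.517
lambda_2 * g_2 = 4.84 * -3.14 = -15.1976
lambda_3 * g_3 = 7.1 * -1.18 = -8.378
Total violation = 0.517 + 15.1976 + 8.378 = 24.0926


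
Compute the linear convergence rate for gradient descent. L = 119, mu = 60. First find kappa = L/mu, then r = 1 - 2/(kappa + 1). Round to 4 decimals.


Step 1: Compute the condition number.
kappa = L/mu = 119/60 = 1.9833
Step 2: Compute the convergence rate.
r = 1 - 2/(kappa + 1) = 1 - 2*mu/(L + mu) = (L - mu)/(L + mu) = 59/179 = 0.3296


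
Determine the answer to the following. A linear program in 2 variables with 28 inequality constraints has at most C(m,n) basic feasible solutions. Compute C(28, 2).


Each vertex corresponds to some choice of n active constraints out of m, so the number of vertices is at most C(m, n) = m! / (n!(m-n)!).
m = 28, n = 2
Numerator: 28 * 27
Denominator: 2! = 2
C(28, 2) = 378


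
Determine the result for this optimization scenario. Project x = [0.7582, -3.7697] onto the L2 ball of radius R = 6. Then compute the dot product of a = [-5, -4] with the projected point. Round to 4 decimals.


Step 1: Compute ||x|| (intermediates to 6 decimals).
||x|| = sqrt(0.7582^2 + (-3.7697)^2) = 3.845192
Step 2: Project.
Since ||x|| <= R, proj = x (no scaling needed).
proj(x) = [0.7582, -3.7697]
Step 3: Dot product.
a^T * proj(x) = -5*0.7582 - 4*(-3.7697) = 11.2878


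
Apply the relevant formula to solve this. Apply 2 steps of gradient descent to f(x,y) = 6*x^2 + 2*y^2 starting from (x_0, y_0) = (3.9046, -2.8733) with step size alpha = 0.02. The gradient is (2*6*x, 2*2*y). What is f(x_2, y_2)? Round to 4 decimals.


Gradient descent on f(x,y) = 6*x^2 + 2*y^2.
Starting point: (3.9046, -2.8733), alpha = 0.02
Step 1: grad_x = 2*6*3.9046 = 46.8552, grad_y = 2*2*-2.8733 = -11.4932
  x_1 = 3.9046 - 0.02*46.8552 = 2.9675
  y_1 = -2.8733 - 0.02*-11.4932 = -2.6434
Step 2: grad_x = 2*6*2.9675 = 35.61, grad_y = 2*2*-2.6434 = -10.5737
  x_2 = 2.9675 - 0.02*35.61 = 2.2553
  y_2 = -2.6434 - 0.02*-10.5737 = -2.432
f(2.2553, -2.432) = 6*2.2553^2 + 2*(-2.432)^2 = 42.3471


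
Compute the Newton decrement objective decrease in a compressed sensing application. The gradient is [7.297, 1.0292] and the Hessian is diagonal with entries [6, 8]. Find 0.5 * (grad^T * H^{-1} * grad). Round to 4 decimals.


Step 1: H is diagonal, so H^(-1) * g = [1.2162, 0.1287].
Step 2: g^T H^(-1) g = sum_i g_i^2 / H_ii
  = (7.297)^2/6 + (1.0292)^2/8
  = 8.8744 + 0.1324 = 9.0068
Step 3: Objective decrease = 0.5 * g^T H^(-1) g = 4.5034


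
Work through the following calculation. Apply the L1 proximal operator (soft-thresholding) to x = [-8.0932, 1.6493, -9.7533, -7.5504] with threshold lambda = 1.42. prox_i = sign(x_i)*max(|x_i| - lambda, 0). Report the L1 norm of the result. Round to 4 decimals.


Soft-thresholding with lambda = 1.42:
prox(-8.0932) = sign(-8.0932)*max(|-8.0932| - 1.42, 0) = -6.6732
prox(1.6493) = sign(1.6493)*max(|1.6493| - 1.42, 0) = 0.2293
prox(-9.7533) = sign(-9.7533)*max(|-9.7533| - 1.42, 0) = -8.3333
prox(-7.5504) = sign(-7.5504)*max(|-7.5504| - 1.42, 0) = -6.1304
prox(x) = [-6.6732, 0.2293, -8.3333, -6.1304]
||prox(x)||_1 = 6.6732 + 0.2293 + 8.3333 + 6.1304 = 21.3662


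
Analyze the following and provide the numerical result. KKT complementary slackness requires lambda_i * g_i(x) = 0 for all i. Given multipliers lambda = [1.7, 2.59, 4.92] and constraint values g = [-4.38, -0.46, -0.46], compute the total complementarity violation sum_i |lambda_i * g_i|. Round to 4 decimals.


KKT complementary slackness check:
lambda_1 * g_1 = 1.7 * -4.38 = -7.446
lambda_2 * g_2 = 2.59 * -0.46 = -1.1914
lambda_3 * g_3 = 4.92 * -0.46 = -2.2632
Total violation = 7.446 + 1.1914 + 2.2632 = 10.9006


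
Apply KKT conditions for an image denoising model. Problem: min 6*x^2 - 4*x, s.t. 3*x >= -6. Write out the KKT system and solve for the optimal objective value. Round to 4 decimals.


Step 1: Try lambda = 0 (constraint inactive).
Stationarity: 2*6*x - 4 = 0
x* = 4/(2*6) = 1/3 = 0.3333 (rounded; the exact value 1/3 is used below)
Check constraint: 3*0.3333 = 0.9999 >= -6 -- satisfied.
Step 2: Compute optimal value.
f(x*) = 6*(1/3)^2 - 4*(1/3) = -0.6667


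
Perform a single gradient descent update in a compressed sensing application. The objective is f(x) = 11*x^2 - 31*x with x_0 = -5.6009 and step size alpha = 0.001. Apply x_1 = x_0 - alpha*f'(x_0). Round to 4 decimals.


We compute the gradient at x_0 and apply the update.
f'(x) = 22*x - 31
f'(-5.6009) = 22*-5.6009 - 31 = -154.2198
x_1 = -5.6009 - 0.001*-154.2198 = -5.4467


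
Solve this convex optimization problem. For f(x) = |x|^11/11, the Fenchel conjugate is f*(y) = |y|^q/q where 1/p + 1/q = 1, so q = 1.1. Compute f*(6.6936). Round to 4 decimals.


The conjugate exponent q satisfies 1/p + 1/q = 1.
p = 11, so q = 11/(11 - 1) = 1.1
|y|^q = 6.6936^1.1 = 8.0952
f*(6.6936) = 8.0952 / 1.1 = 7.3592


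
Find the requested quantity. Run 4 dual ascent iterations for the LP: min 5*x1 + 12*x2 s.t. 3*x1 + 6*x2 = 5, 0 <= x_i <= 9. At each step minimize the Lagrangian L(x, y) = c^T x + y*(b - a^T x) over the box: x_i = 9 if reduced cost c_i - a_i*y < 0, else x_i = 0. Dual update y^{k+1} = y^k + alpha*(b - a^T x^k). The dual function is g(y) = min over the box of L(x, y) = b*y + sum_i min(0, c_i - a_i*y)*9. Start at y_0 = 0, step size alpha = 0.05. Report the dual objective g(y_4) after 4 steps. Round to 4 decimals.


Dual ascent for LP: min 5*x1 + 12*x2, 3*x1 + 6*x2 = 5, 0 <= x_i <= 9
Step 1: y^k = 0.0, reduced costs: (5.0, 12.0)
  x^k = (0.0, 0.0), subgradient = b - a^T x = 5.0
  y^{k+1} = 0.0 + 0.05*5.0 = 0.25
Step 2: y^k = 0.25, reduced costs: (4.25, 10.5)
  x^k = (0.0, 0.0), subgradient = b - a^T x = 5.0
  y^{k+1} = 0.25 + 0.05*5.0 = 0.5
Step 3: y^k = 0.5, reduced costs: (3.5, 9.0)
  x^k = (0.0, 0.0), subgradient = b - a^T x = 5.0
  y^{k+1} = 0.5 + 0.05*5.0 = 0.75
Step 4: y^k = 0.75, reduced costs: (2.75, 7.5)
  x^k = (0.0, 0.0), subgradient = b - a^T x = 5.0
  y^{k+1} = 0.75 + 0.05*5.0 = 1.0
Dual objective at y_4 = 1.0: reduced costs (2.0, 6.0), box minimizer x = (0.0, 0.0)
g(y_4) = b*y + (c1 - a1*y)*x1 + (c2 - a2*y)*x2 = 5*1.0 + 2.0*0.0 + 6.0*0.0 = 5.0 + 0.0 + 0.0 = 5.0


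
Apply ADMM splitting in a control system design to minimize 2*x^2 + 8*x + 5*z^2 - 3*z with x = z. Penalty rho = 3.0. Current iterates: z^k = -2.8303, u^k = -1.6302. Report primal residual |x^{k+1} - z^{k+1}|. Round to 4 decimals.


ADMM iteration with rho = 3.0, z^k = -2.8303, u^k = -1.6302
Step 1: x-update.
Minimize 2*x^2 + 8*x + (3.0/2)*(x + 2.8303 - 1.6302)^2
FOC: (2*2 + 3.0)*x = -8 + 3.0*(-2.8303 + 1.6302)
x^{k+1} = -1.6572
Step 2: z-update.
Minimize 5*z^2 - 3*z + (3.0/2)*(-1.6572 - z - 1.6302)^2
FOC: (2*5 + 3.0)*z = 3 + 3.0*(-1.6572 - 1.6302)
z^{k+1} = -0.5279
Step 3: u-update.
u^{k+1} = -1.6302 - 1.6572 + 0.5279 = -2.7595
Step 4: Primal residual = |-1.6572 + 0.5279| = 1.1293


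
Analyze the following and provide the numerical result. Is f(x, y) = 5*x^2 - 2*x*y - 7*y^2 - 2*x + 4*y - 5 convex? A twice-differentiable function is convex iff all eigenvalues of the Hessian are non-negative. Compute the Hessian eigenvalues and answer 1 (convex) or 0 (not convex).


The Hessian of f(x,y) = 5*x^2 - 2*x*y - 7*y^2 - 2*x + 4*y - 5 is:
H = [[10, -2], [-2, -14]]
Trace = 10 - 14 = -4
Determinant = 10*-14 - (-2)^2 = -144
Discriminant = (-4)^2 - 4*-144 = 592.0
Eigenvalues: lambda_1 = -14.1655, lambda_2 = 10.1655
The function is not convex.

0


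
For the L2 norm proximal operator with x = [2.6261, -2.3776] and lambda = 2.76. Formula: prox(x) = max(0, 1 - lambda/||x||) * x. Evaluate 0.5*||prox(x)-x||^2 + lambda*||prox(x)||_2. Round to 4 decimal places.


Step 1: Compute ||x||.
||x|| = 3.5425
Step 2: Compute scaling factor.
scale = max(0, 1 - 2.76/3.5425) = 0.2209
Step 3: prox(x) = [0.5801, -0.5252]
||prox(x)|| = 0.7825
Step 4: Proximal objective.
0.5*||prox-x||^2 = 3.8088
lambda*||prox|| = 2.1597
Total = 5.9685


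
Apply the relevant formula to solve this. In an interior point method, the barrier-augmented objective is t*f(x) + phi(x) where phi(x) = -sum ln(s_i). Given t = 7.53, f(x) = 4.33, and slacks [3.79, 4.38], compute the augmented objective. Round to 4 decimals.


Step 1: Compute log-barrier.
ln values: [1.3324, 1.477]
phi = -(1.3324 + 1.477) = -2.8094
Step 2: Compute augmented objective.
t*f(x) = 7.53*4.33 = 32.6049
Total = 32.6049 - 2.8094 = 29.7955


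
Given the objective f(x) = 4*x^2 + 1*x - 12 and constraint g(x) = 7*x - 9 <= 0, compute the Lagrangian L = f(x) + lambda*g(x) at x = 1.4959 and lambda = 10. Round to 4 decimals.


Step 1: Evaluate f(x).
f(1.4959) = 4*1.4959^2 + 1*1.4959 - 12 = -1.5532
Step 2: Evaluate g(x).
g(1.4959) = 7*1.4959 - 9 = 1.4713
Step 3: Compute Lagrangian.
L = -1.5532 + 10*1.4713 = 13.1598


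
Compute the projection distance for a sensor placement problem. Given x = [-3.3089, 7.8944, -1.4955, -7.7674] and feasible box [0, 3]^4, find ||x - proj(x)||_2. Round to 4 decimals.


Project each component onto [0, 3].
clip(-3.3089) = 0.0, clip(7.8944) = 3.0, clip(-1.4955) = 0.0, clip(-7.7674) = 0.0
Projection = [0.0, 3.0, 0.0, 0.0]
Squared diffs: [10.9488, 23.9552, 2.2365, 60.3325]
Distance = sqrt(97.473) = 9.8728


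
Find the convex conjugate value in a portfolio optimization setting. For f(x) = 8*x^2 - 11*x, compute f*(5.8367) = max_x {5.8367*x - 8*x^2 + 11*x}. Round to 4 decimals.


f*(y) = sup_x {y*x - a*x^2 - b*x} = sup_x {(y-b)*x - a*x^2}
FOC: (y - b) - 2a*x = 0 => x* = (y - b)/(2a)
x* = (5.8367 + 11)/(2*8) = 1.0523
f*(5.8367) = (y-b)^2/(4a) = (5.8367 + 11)^2/(4*8)
= 283.4745/32 = 8.8586


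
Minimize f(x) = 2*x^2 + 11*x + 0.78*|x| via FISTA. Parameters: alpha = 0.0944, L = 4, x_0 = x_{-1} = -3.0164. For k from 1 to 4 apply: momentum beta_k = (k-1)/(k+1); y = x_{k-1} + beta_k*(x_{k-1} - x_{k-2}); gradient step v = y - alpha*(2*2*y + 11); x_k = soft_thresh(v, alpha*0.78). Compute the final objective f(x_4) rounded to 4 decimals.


FISTA on f(x) = 2*x^2 + 11*x + 0.78*|x|
L = 4, alpha = 0.0944
Iteration 1: beta = 0.0, y = -3.0164 + 0.0*(-3.0164 + 3.0164) = -3.0164
  grad(y) = -1.0656, v = y - alpha*grad = -2.9158
  prox(v) = soft_thresh(-2.9158, 0.0736) = -2.8422
Iteration 2: beta = 0.3333, y = -2.8422 + 0.3333*(-2.8422 + 3.0164) = -2.7841
  grad(y) = -0.1364, v = y - alpha*grad = -2.7712
  prox(v) = soft_thresh(-2.7712, 0.0736) = -2.6976
Iteration 3: beta = 0.5, y = -2.6976 + 0.5*(-2.6976 + 2.8422) = -2.6253
  grad(y) = 0.4988, v = y - alpha*grad = -2.6724
  prox(v) = soft_thresh(-2.6724, 0.0736) = -2.5988
Iteration 4: beta = 0.6, y = -2.5988 + 0.6*(-2.5988 + 2.6976) = -2.5395
  grad(y) = 0.8422, v = y - alpha*grad = -2.619
  prox(v) = soft_thresh(-2.619, 0.0736) = -2.5453
f(x_4) = 2*(-2.5453)^2 + 11*(-2.5453) + 0.78*|-2.5453| = -13.0559


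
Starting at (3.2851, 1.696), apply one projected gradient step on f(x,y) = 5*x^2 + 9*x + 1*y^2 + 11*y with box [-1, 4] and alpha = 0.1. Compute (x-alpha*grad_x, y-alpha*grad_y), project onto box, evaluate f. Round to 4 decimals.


Step 1: Compute gradient at (3.2851, 1.696).
grad_x = 2*5*3.2851 + 9 = 41.851
grad_y = 2*1*1.696 + 11 = 14.392
Step 2: Gradient step.
x_raw = 3.2851 - 0.1*41.851 = -0.9
y_raw = 1.696 - 0.1*14.392 = 0.2568
Step 3: Project onto [-1, 4].
x_proj = clip(-0.9) = -0.9
y_proj = clip(0.2568) = 0.2568
Step 4: Evaluate f.
f(-0.9, 0.2568) = -1.1593


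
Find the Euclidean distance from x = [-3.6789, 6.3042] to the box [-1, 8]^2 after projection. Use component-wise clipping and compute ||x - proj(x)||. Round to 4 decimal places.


Project each component onto [-1, 8].
clip(-3.6789) = -1.0, clip(6.3042) = 6.3042
Projection = [-1.0, 6.3042]
Squared diffs: [7.1765, 0.0]
Distance = sqrt(7.1765) = 2.6789


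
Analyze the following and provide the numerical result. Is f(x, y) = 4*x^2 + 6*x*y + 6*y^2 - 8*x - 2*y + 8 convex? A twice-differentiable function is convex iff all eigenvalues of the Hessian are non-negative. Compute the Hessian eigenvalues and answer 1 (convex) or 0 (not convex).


The Hessian of f(x,y) = 4*x^2 + 6*x*y + 6*y^2 - 8*x - 2*y + 8 is:
H = [[8, 6], [6, 12]]
Trace = 8 + 12 = 20
Determinant = 8*12 - (6)^2 = 60
Discriminant = (20)^2 - 4*60 = 160.0
Eigenvalues: lambda_1 = 3.6754, lambda_2 = 16.3246
The function is convex.

1


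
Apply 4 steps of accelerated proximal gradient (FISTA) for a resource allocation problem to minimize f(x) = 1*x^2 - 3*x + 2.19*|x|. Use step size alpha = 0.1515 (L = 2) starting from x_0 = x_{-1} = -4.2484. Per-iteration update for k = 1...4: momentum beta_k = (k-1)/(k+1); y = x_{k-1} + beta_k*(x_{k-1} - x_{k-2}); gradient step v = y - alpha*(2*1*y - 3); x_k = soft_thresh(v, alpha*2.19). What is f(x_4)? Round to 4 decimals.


FISTA on f(x) = 1*x^2 - 3*x + 2.19*|x|
L = 2, alpha = 0.1515
Iteration 1: beta = 0.0, y = -4.2484 + 0.0*(-4.2484 + 4.2484) = -4.2484
  grad(y) = -11.4968, v = y - alpha*grad = -2.5066
  prox(v) = soft_thresh(-2.5066, 0.3318) = -2.1748
Iteration 2: beta = 0.3333, y = -2.1748 + 0.3333*(-2.1748 + 4.2484) = -1.4837
  grad(y) = -5.9673, v = y - alpha*grad = -0.5796
  prox(v) = soft_thresh(-0.5796, 0.3318) = -0.2478
Iteration 3: beta = 0.5, y = -0.2478 + 0.5*(-0.2478 + 2.1748) = 0.7157
  grad(y) = -1.5686, v = y - alpha*grad = 0.9533
  prox(v) = soft_thresh(0.9533, 0.3318) = 0.6215
Iteration 4: beta = 0.6, y = 0.6215 + 0.6*(0.6215 + 0.2478) = 1.1432
  grad(y) = -0.7137, v = y - alpha*grad = 1.2513
  prox(v) = soft_thresh(1.2513, 0.3318) = 0.9195
f(x_4) = 1*0.9195^2 - 3*0.9195 + 2.19*|0.9195| = 0.1007


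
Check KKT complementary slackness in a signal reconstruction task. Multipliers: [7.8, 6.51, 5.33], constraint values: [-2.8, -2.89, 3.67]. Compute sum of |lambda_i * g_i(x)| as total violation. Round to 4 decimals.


KKT complementary slackness check:
lambda_1 * g_1 = 7.8 * -2.8 = -21.84
lambda_2 * g_2 = 6.51 * -2.89 = -18.8139
lambda_3 * g_3 = 5.33 * 3.67 = 19.5611
Total violation = 21.84 + 18.8139 + 19.5611 = 60.215


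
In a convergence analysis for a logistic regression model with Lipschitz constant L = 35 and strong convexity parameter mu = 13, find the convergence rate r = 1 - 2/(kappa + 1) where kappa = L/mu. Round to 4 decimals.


Step 1: Compute the condition number.
kappa = L/mu = 35/13 = 2.6923
Step 2: Compute the convergence rate.
r = 1 - 2/(kappa + 1) = 1 - 2*mu/(L + mu) = (L - mu)/(L + mu) = 22/48 = 0.4583


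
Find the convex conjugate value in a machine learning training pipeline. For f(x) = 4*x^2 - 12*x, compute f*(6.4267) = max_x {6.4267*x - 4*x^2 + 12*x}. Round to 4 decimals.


f*(y) = sup_x {y*x - a*x^2 - b*x} = sup_x {(y-b)*x - a*x^2}
FOC: (y - b) - 2a*x = 0 => x* = (y - b)/(2a)
x* = (6.4267 + 12)/(2*4) = 2.3033
f*(6.4267) = (y-b)^2/(4a) = (6.4267 + 12)^2/(4*4)
= 339.5433/16 = 21.2215


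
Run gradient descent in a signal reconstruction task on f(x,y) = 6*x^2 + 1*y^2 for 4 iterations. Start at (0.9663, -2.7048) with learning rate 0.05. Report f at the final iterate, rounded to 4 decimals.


Gradient descent on f(x,y) = 6*x^2 + 1*y^2.
Starting point: (0.9663, -2.7048), alpha = 0.05
Step 1: grad_x = 2*6*0.9663 = 11.5956, grad_y = 2*1*-2.7048 = -5.4096
  x_1 = 0.9663 - 0.05*11.5956 = 0.3865
  y_1 = -2.7048 - 0.05*-5.4096 = -2.4343
Step 2: grad_x = 2*6*0.3865 = 4.6382, grad_y = 2*1*-2.4343 = -4.8686
  x_2 = 0.3865 - 0.05*4.6382 = 0.1546
  y_2 = -2.4343 - 0.05*-4.8686 = -2.1909
Step 3: grad_x = 2*6*0.1546 = 1.8553, grad_y = 2*1*-2.1909 = -4.3818
  x_3 = 0.1546 - 0.05*1.8553 = 0.0618
  y_3 = -2.1909 - 0.05*-4.3818 = -1.9718
Step 4: grad_x = 2*6*0.0618 = 0.7421, grad_y = 2*1*-1.9718 = -3.9436
  x_4 = 0.0618 - 0.05*0.7421 = 0.0247
  y_4 = -1.9718 - 0.05*-3.9436 = -1.7746
f(0.0247, -1.7746) = 6*0.0247^2 + 1*(-1.7746)^2 = 3.1529


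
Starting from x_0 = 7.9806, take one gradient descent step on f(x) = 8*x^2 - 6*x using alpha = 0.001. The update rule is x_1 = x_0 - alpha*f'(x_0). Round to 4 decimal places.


We compute the gradient at x_0 and apply the update.
f'(x) = 16*x - 6
f'(7.9806) = 16*7.9806 - 6 = 121.6896
x_1 = 7.9806 - 0.001*121.6896 = 7.8589


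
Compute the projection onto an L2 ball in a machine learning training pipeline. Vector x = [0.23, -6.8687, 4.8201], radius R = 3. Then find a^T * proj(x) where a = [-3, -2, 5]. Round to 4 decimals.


Step 1: Compute ||x|| (intermediates to 6 decimals).
||x|| = sqrt(0.23^2 + (-6.8687)^2 + 4.8201^2) = 8.394361
Step 2: Project.
Since ||x|| > R, scale = R/||x|| = 3/8.394361 = 0.357383, proj(x) = scale * x
proj(x) = [0.082198, -2.454757, 1.722622]
Step 3: Dot product.
a^T * proj(x) = -3*0.082198 - 2*(-2.454757) + 5*1.722622 = 13.276


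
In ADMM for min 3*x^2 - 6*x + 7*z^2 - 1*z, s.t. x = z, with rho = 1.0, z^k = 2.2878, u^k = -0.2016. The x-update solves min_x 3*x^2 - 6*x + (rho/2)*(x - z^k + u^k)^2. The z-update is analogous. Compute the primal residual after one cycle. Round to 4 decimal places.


ADMM iteration with rho = 1.0, z^k = 2.2878, u^k = -0.2016
Step 1: x-update.
Minimize 3*x^2 - 6*x + (1.0/2)*(x - 2.2878 - 0.2016)^2
FOC: (2*3 + 1.0)*x = 6 + 1.0*(2.2878 + 0.2016)
x^{k+1} = 1.2128
Step 2: z-update.
Minimize 7*z^2 - 1*z + (1.0/2)*(1.2128 - z - 0.2016)^2
FOC: (2*7 + 1.0)*z = 1 + 1.0*(1.2128 - 0.2016)
z^{k+1} = 0.1341
Step 3: u-update.
u^{k+1} = -0.2016 + 1.2128 - 0.1341 = 0.8771
Step 4: Primal residual = |1.2128 - 0.1341| = 1.0787


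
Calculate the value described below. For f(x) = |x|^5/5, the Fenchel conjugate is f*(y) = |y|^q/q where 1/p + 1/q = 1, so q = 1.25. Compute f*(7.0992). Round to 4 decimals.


The conjugate exponent q satisfies 1/p + 1/q = 1.
p = 5, so q = 5/(5 - 1) = 1.25
|y|^q = 7.0992^1.25 = 11.5881
f*(7.0992) = 11.5881 / 1.25 = 9.2705


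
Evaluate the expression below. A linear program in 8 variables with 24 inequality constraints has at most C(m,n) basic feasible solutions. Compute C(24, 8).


Each vertex corresponds to some choice of n active constraints out of m, so the number of vertices is at most C(m, n) = m! / (n!(m-n)!).
m = 24, n = 8
Numerator: 24 * 23 * 22 * 21 * 20 * 19 * 18 * 17
Denominator: 8! = 40320
C(24, 8) = 735471


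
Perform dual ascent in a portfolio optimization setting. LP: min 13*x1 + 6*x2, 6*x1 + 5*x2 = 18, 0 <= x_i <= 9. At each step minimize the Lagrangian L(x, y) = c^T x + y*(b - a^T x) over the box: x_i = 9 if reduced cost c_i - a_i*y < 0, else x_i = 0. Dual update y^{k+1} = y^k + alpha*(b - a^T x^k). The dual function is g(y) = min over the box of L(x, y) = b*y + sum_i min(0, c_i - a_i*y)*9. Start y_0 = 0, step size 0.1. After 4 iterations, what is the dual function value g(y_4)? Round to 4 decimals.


Dual ascent for LP: min 13*x1 + 6*x2, 6*x1 + 5*x2 = 18, 0 <= x_i <= 9
Step 1: y^k = 0.0, reduced costs: (13.0, 6.0)
  x^k = (0.0, 0.0), subgradient = b - a^T x = 18.0
  y^{k+1} = 0.0 + 0.1*18.0 = 1.8
Step 2: y^k = 1.8, reduced costs: (2.2, -3.0)
  x^k = (0.0, 9.0), subgradient = b - a^T x = -27.0
  y^{k+1} = 1.8 + 0.1*-27.0 = -0.9
Step 3: y^k = -0.9, reduced costs: (18.4, 10.5)
  x^k = (0.0, 0.0), subgradient = b - a^T x = 18.0
  y^{k+1} = -0.9 + 0.1*18.0 = 0.9
Step 4: y^k = 0.9, reduced costs: (7.6, 1.5)
  x^k = (0.0, 0.0), subgradient = b - a^T x = 18.0
  y^{k+1} = 0.9 + 0.1*18.0 = 2.7
Dual objective at y_4 = 2.7: reduced costs (-3.2, -7.5), box minimizer x = (9.0, 9.0)
g(y_4) = b*y + (c1 - a1*y)*x1 + (c2 - a2*y)*x2 = 18*2.7 + (-3.2)*9.0 + (-7.5)*9.0 = 48.6 - 28.8 - 67.5 = -47.7


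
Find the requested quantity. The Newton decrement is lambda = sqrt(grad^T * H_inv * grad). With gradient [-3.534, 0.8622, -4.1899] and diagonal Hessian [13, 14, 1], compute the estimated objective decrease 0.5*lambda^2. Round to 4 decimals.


Step 1: H is diagonal, so H^(-1) * g = [-0.2718, 0.0616, -4.1899].
Step 2: g^T H^(-1) g = sum_i g_i^2 / H_ii
  = (-3.534)^2/13 + (0.8622)^2/14 + (-4.1899)^2/1
  = 0.9607 + 0.0531 + 17.5553 = 18.5691
Step 3: Objective decrease = 0.5 * g^T H^(-1) g = 9.2845


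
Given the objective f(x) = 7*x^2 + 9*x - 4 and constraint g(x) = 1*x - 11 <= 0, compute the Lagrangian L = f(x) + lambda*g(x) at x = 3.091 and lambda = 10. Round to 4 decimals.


Step 1: Evaluate f(x).
f(3.091) = 7*3.091^2 + 9*3.091 - 4 = 90.699
Step 2: Evaluate g(x).
g(3.091) = 1*3.091 - 11 = -7.909
Step 3: Compute Lagrangian.
L = 90.699 + 10*-7.909 = 11.609


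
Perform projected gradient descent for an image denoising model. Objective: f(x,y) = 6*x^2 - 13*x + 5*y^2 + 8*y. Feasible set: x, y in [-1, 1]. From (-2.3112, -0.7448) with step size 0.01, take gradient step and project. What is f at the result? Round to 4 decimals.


Step 1: Compute gradient at (-2.3112, -0.7448).
grad_x = 2*6*-2.3112 - 13 = -40.7344
grad_y = 2*5*-0.7448 + 8 = 0.552
Step 2: Gradient step.
x_raw = -2.3112 - 0.01*-40.7344 = -1.9039
y_raw = -0.7448 - 0.01*0.552 = -0.7503
Step 3: Project onto [-1, 1].
x_proj = clip(-1.9039) = -1.0
y_proj = clip(-0.7503) = -0.7503
Step 4: Evaluate f.
f(-1.0, -0.7503) = 15.8123


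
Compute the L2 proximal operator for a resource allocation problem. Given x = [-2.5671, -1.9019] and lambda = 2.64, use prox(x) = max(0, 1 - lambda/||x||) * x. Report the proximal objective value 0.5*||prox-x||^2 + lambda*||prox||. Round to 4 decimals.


Step 1: Compute ||x||.
||x|| = 3.1949
Step 2: Compute scaling factor.
scale = max(0, 1 - 2.64/3.1949) = 0.1737
Step 3: prox(x) = [-0.4458, -0.3303]
||prox(x)|| = 0.5549
Step 4: Proximal objective.
0.5*||prox-x||^2 = 3.4848
lambda*||prox|| = 1.4649
Total = 4.9497


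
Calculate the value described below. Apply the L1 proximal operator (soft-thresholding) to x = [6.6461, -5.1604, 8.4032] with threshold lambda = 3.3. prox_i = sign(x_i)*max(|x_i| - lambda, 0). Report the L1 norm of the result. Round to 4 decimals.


Soft-thresholding with lambda = 3.3:
prox(6.6461) = sign(6.6461)*max(|6.6461| - 3.3, 0) = 3.3461
prox(-5.1604) = sign(-5.1604)*max(|-5.1604| - 3.3, 0) = -1.8604
prox(8.4032) = sign(8.4032)*max(|8.4032| - 3.3, 0) = 5.1032
prox(x) = [3.3461, -1.8604, 5.1032]
||prox(x)||_1 = 3.3461 + 1.8604 + 5.1032 = 10.3097


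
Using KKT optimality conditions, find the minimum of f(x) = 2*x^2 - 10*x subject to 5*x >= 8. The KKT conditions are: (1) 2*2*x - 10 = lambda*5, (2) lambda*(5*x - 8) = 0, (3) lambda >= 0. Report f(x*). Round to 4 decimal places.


Step 1: Try lambda = 0 (constraint inactive).
Stationarity: 2*2*x - 10 = 0
x* = 10/(2*2) = 2.5
Check constraint: 5*2.5 = 12.5 >= 8 -- satisfied.
Step 2: Compute optimal value.
f(x*) = 2*2.5^2 - 10*2.5 = -12.5


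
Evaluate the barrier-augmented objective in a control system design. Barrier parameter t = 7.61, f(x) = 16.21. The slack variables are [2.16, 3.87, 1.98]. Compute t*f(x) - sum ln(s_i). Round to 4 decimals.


Step 1: Compute log-barrier.
ln values: [0.7701, 1.3533, 0.6831]
phi = -(0.7701 + 1.3533 + 0.6831) = -2.8065
Step 2: Compute augmented objective.
t*f(x) = 7.61*16.21 = 123.3581
Total = 123.3581 - 2.8065 = 120.5516


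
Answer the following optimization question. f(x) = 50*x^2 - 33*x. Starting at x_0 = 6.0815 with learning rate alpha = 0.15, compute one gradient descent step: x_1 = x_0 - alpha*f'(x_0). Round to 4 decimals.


We compute the gradient at x_0 and apply the update.
f'(x) = 100*x - 33
f'(6.0815) = 100*6.0815 - 33 = 575.15
x_1 = 6.0815 - 0.15*575.15 = -80.191


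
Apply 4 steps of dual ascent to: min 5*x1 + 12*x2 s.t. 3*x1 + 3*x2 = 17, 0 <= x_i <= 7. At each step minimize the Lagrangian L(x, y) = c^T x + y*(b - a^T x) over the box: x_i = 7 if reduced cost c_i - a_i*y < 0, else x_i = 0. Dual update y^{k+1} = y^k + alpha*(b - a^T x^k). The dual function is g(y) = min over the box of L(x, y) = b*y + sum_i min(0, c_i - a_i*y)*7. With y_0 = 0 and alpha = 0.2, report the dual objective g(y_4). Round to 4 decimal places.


Dual ascent for LP: min 5*x1 + 12*x2, 3*x1 + 3*x2 = 17, 0 <= x_i <= 7
Step 1: y^k = 0.0, reduced costs: (5.0, 12.0)
  x^k = (0.0, 0.0), subgradient = b - a^T x = 17.0
  y^{k+1} = 0.0 + 0.2*17.0 = 3.4
Step 2: y^k = 3.4, reduced costs: (-5.2, 1.8)
  x^k = (7.0, 0.0), subgradient = b - a^T x = -4.0
  y^{k+1} = 3.4 + 0.2*-4.0 = 2.6
Step 3: y^k = 2.6, reduced costs: (-2.8, 4.2)
  x^k = (7.0, 0.0), subgradient = b - a^T x = -4.0
  y^{k+1} = 2.6 + 0.2*-4.0 = 1.8
Step 4: y^k = 1.8, reduced costs: (-0.4, 6.6)
  x^k = (7.0, 0.0), subgradient = b - a^T x = -4.0
  y^{k+1} = 1.8 + 0.2*-4.0 = 1.0
Dual objective at y_4 = 1.0: reduced costs (2.0, 9.0), box minimizer x = (0.0, 0.0)
g(y_4) = b*y + (c1 - a1*y)*x1 + (c2 - a2*y)*x2 = 17*1.0 + 2.0*0.0 + 9.0*0.0 = 17.0 + 0.0 + 0.0 = 17.0


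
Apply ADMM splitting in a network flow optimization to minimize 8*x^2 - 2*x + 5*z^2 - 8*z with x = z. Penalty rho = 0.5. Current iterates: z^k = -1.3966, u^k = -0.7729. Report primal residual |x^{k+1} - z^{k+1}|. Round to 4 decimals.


ADMM iteration with rho = 0.5, z^k = -1.3966, u^k = -0.7729
Step 1: x-update.
Minimize 8*x^2 - 2*x + (0.5/2)*(x + 1.3966 - 0.7729)^2
FOC: (2*8 + 0.5)*x = 2 + 0.5*(-1.3966 + 0.7729)
x^{k+1} = 0.1023
Step 2: z-update.
Minimize 5*z^2 - 8*z + (0.5/2)*(0.1023 - z - 0.7729)^2
FOC: (2*5 + 0.5)*z = 8 + 0.5*(0.1023 - 0.7729)
z^{k+1} = 0.73
Step 3: u-update.
u^{k+1} = -0.7729 + 0.1023 - 0.73 = -1.4006
Step 4: Primal residual = |0.1023 - 0.73| = 0.6277


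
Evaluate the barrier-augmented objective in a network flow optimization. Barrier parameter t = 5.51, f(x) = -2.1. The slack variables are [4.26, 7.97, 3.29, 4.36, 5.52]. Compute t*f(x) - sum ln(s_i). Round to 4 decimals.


Step 1: Compute log-barrier.
ln values: [1.4493, 2.0757, 1.1909, 1.4725, 1.7084]
phi = -(1.4493 + 2.0757 + 1.1909 + 1.4725 + 1.7084) = -7.8967
Step 2: Compute augmented objective.
t*f(x) = 5.51*-2.1 = -11.571
Total = -11.571 - 7.8967 = -19.4677


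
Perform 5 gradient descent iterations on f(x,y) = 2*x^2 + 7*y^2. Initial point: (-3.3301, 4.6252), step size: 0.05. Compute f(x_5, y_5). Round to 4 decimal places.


Gradient descent on f(x,y) = 2*x^2 + 7*y^2.
Starting point: (-3.3301, 4.6252), alpha = 0.05
Step 1: grad_x = 2*2*-3.3301 = -13.3204, grad_y = 2*7*4.6252 = 64.7528
  x_1 = -3.3301 - 0.05*-13.3204 = -2.6641
  y_1 = 4.6252 - 0.05*64.7528 = 1.3876
Step 2: grad_x = 2*2*-2.6641 = -10.6563, grad_y = 2*7*1.3876 = 19.4258
  x_2 = -2.6641 - 0.05*-10.6563 = -2.1313
  y_2 = 1.3876 - 0.05*19.4258 = 0.4163
Step 3: grad_x = 2*2*-2.1313 = -8.5251, grad_y = 2*7*0.4163 = 5.8278
  x_3 = -2.1313 - 0.05*-8.5251 = -1.705
  y_3 = 0.4163 - 0.05*5.8278 = 0.1249
Step 4: grad_x = 2*2*-1.705 = -6.82, grad_y = 2*7*0.1249 = 1.7483
  x_4 = -1.705 - 0.05*-6.82 = -1.364
  y_4 = 0.1249 - 0.05*1.7483 = 0.0375
Step 5: grad_x = 2*2*-1.364 = -5.456, grad_y = 2*7*0.0375 = 0.5245
  x_5 = -1.364 - 0.05*-5.456 = -1.0912
  y_5 = 0.0375 - 0.05*0.5245 = 0.0112
f(-1.0912, 0.0112) = 2*(-1.0912)^2 + 7*0.0112^2 = 2.3824


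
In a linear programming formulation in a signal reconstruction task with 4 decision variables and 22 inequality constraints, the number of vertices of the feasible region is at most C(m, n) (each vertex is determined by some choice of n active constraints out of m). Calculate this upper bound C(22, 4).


Each vertex corresponds to some choice of n active constraints out of m, so the number of vertices is at most C(m, n) = m! / (n!(m-n)!).
m = 22, n = 4
Numerator: 22 * 21 * 20 * 19
Denominator: 4! = 24
C(22, 4) = 7315


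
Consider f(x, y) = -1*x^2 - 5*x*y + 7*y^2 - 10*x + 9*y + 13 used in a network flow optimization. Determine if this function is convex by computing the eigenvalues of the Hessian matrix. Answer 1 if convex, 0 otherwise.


The Hessian of f(x,y) = -1*x^2 - 5*x*y + 7*y^2 - 10*x + 9*y + 13 is:
H = [[-2, -5], [-5, 14]]
Trace = -2 + 14 = 12
Determinant = -2*14 - (-5)^2 = -53
Discriminant = (12)^2 - 4*-53 = 356.0
Eigenvalues: lambda_1 = -3.434, lambda_2 = 15.434
The function is not convex.

0


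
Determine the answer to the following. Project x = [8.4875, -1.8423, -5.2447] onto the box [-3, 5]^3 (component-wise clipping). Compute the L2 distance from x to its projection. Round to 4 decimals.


Project each component onto [-3, 5].
clip(8.4875) = 5.0, clip(-1.8423) = -1.8423, clip(-5.2447) = -3.0
Projection = [5.0, -1.8423, -3.0]
Squared diffs: [12.1627, 0.0, 5.0387]
Distance = sqrt(17.2014) = 4.1474


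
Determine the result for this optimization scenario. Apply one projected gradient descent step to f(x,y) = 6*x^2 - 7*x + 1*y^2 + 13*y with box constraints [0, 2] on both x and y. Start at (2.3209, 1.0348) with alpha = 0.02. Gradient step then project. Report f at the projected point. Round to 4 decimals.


Step 1: Compute gradient at (2.3209, 1.0348).
grad_x = 2*6*2.3209 - 7 = 20.8508
grad_y = 2*1*1.0348 + 13 = 15.0696
Step 2: Gradient step.
x_raw = 2.3209 - 0.02*20.8508 = 1.9039
y_raw = 1.0348 - 0.02*15.0696 = 0.7334
Step 3: Project onto [0, 2].
x_proj = clip(1.9039) = 1.9039
y_proj = clip(0.7334) = 0.7334
Step 4: Evaluate f.
f(1.9039, 0.7334) = 18.4936


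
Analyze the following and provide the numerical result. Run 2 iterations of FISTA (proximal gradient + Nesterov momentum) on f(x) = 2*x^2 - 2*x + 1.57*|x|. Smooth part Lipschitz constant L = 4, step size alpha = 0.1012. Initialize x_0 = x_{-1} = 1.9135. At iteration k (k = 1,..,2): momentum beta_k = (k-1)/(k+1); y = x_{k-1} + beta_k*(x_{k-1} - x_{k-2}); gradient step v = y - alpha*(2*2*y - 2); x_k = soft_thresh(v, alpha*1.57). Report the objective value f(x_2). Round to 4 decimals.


FISTA on f(x) = 2*x^2 - 2*x + 1.57*|x|
L = 4, alpha = 0.1012
Iteration 1: beta = 0.0, y = 1.9135 + 0.0*(1.9135 - 1.9135) = 1.9135
  grad(y) = 5.654, v = y - alpha*grad = 1.3413
  prox(v) = soft_thresh(1.3413, 0.1589) = 1.1824
Iteration 2: beta = 0.3333, y = 1.1824 + 0.3333*(1.1824 - 1.9135) = 0.9387
  grad(y) = 1.755, v = y - alpha*grad = 0.7611
  prox(v) = soft_thresh(0.7611, 0.1589) = 0.6023
f(x_2) = 2*0.6023^2 - 2*0.6023 + 1.57*|0.6023| = 0.4665


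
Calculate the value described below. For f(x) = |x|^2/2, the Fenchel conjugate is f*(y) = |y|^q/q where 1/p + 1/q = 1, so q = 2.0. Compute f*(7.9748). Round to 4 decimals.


The conjugate exponent q satisfies 1/p + 1/q = 1.
p = 2, so q = 2/(2 - 1) = 2.0
|y|^q = 7.9748^2.0 = 63.5974
f*(7.9748) = 63.5974 / 2.0 = 31.7987


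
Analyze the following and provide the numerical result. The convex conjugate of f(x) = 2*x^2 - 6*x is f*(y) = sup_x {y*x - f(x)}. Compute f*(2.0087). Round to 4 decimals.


f*(y) = sup_x {y*x - a*x^2 - b*x} = sup_x {(y-b)*x - a*x^2}
FOC: (y - b) - 2a*x = 0 => x* = (y - b)/(2a)
x* = (2.0087 + 6)/(2*2) = 2.0022
f*(2.0087) = (y-b)^2/(4a) = (2.0087 + 6)^2/(4*2)
= 64.1393/8 = 8.0174


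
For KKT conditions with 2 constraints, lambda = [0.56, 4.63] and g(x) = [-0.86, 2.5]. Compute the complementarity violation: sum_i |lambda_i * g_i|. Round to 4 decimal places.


KKT complementary slackness check:
lambda_1 * g_1 = 0.56 * -0.86 = -0.4816
lambda_2 * g_2 = 4.63 * 2.5 = 11.575
Total violation = 0.4816 + 11.575 = 12.0566


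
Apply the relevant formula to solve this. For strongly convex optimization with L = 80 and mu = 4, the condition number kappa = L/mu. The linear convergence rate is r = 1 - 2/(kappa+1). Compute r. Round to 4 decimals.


Step 1: Compute the condition number.
kappa = L/mu = 80/4 = 20.0
Step 2: Compute the convergence rate.
r = 1 - 2/(kappa + 1) = 1 - 2*mu/(L + mu) = (L - mu)/(L + mu) = 76/84 = 0.9048


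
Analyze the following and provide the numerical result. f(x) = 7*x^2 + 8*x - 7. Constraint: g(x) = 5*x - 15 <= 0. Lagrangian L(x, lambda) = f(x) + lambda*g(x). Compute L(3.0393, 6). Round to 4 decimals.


Step 1: Evaluate f(x).
f(3.0393) = 7*3.0393^2 + 8*3.0393 - 7 = 81.9758
Step 2: Evaluate g(x).
g(3.0393) = 5*3.0393 - 15 = 0.1965
Step 3: Compute Lagrangian.
L = 81.9758 + 6*0.1965 = 83.1548


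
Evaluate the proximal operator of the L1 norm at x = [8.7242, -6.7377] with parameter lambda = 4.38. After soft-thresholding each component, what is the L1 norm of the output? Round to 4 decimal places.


Soft-thresholding with lambda = 4.38:
prox(8.7242) = sign(8.7242)*max(|8.7242| - 4.38, 0) = 4.3442
prox(-6.7377) = sign(-6.7377)*max(|-6.7377| - 4.38, 0) = -2.3577
prox(x) = [4.3442, -2.3577]
||prox(x)||_1 = 4.3442 + 2.3577 = 6.7019


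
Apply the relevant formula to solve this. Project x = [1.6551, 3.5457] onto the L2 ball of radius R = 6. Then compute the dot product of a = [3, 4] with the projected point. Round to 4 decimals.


Step 1: Compute ||x|| (intermediates to 6 decimals).
||x|| = sqrt(1.6551^2 + 3.5457^2) = 3.912971
Step 2: Project.
Since ||x|| <= R, proj = x (no scaling needed).
proj(x) = [1.6551, 3.5457]
Step 3: Dot product.
a^T * proj(x) = 3*1.6551 + 4*3.5457 = 19.1481


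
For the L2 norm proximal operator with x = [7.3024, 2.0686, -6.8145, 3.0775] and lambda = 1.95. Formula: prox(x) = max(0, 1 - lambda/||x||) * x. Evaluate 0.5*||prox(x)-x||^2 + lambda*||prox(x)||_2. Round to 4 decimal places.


Step 1: Compute ||x||.
||x|| = 10.6542
Step 2: Compute scaling factor.
scale = max(0, 1 - 1.95/10.6542) = 0.817
Step 3: prox(x) = [5.9659, 1.69, -5.5673, 2.5142]
||prox(x)|| = 8.7042
Step 4: Proximal objective.
0.5*||prox-x||^2 = 1.9013
lambda*||prox|| = 16.9732
Total = 18.8745


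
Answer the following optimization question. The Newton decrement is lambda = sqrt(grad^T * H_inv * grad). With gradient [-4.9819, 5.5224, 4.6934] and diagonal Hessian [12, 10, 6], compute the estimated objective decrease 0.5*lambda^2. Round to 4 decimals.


Step 1: H is diagonal, so H^(-1) * g = [-0.4152, 0.5522, 0.7822].
Step 2: g^T H^(-1) g = sum_i g_i^2 / H_ii
  = (-4.9819)^2/12 + (5.5224)^2/10 + (4.6934)^2/6
  = 2.0683 + 3.0497 + 3.6713 = 8.7893
Step 3: Objective decrease = 0.5 * g^T H^(-1) g = 4.3947


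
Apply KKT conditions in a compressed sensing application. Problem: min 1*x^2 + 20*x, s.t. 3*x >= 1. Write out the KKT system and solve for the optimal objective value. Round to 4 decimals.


Step 1: Try lambda = 0 (constraint inactive).
x_unc = -20/(2*1) = -10.0
Check: 3*-10.0 = -30.0 < 1 -- violated!
Step 2: Constraint must be active: 3*x = 1
x* = 1/3 = 0.3333 (rounded; the exact value 1/3 is used below)
lambda = (2*1*(1/3) + 20)/3 = 6.8889
Step 3: Compute optimal value.
f(x*) = 1*(1/3)^2 + 20*(1/3) = 6.7778


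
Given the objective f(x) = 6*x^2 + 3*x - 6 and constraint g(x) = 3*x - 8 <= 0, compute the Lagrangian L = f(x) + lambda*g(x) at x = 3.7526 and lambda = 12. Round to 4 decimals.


Step 1: Evaluate f(x).
f(3.7526) = 6*3.7526^2 + 3*3.7526 - 6 = 89.7498
Step 2: Evaluate g(x).
g(3.7526) = 3*3.7526 - 8 = 3.2578
Step 3: Compute Lagrangian.
L = 89.7498 + 12*3.2578 = 128.8434


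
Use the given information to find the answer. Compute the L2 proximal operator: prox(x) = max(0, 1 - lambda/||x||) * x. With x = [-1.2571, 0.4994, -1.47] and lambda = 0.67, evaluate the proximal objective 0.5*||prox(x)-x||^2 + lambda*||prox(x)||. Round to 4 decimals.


Step 1: Compute ||x||.
||x|| = 1.9976
Step 2: Compute scaling factor.
scale = max(0, 1 - 0.67/1.9976) = 0.6646
Step 3: prox(x) = [-0.8355, 0.3319, -0.977]
||prox(x)|| = 1.3276
Step 4: Proximal objective.
0.5*||prox-x||^2 = 0.2245
lambda*||prox|| = 0.8895
Total = 1.114


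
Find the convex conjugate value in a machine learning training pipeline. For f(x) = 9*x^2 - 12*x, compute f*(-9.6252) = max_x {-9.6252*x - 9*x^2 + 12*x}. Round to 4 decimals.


f*(y) = sup_x {y*x - a*x^2 - b*x} = sup_x {(y-b)*x - a*x^2}
FOC: (y - b) - 2a*x = 0 => x* = (y - b)/(2a)
x* = (-9.6252 + 12)/(2*9) = 0.1319
f*(-9.6252) = (y-b)^2/(4a) = (-9.6252 + 12)^2/(4*9)
= 5.6397/36 = 0.1567


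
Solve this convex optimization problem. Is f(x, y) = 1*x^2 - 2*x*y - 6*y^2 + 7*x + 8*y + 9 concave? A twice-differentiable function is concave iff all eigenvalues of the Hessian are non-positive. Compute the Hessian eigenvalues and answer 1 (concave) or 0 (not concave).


The Hessian of f(x,y) = 1*x^2 - 2*x*y - 6*y^2 + 7*x + 8*y + 9 is:
H = [[2, -2], [-2, -12]]
Trace = 2 - 12 = -10
Determinant = 2*-12 - (-2)^2 = -28
Discriminant = (-10)^2 - 4*-28 = 212.0
Eigenvalues: lambda_1 = -12.2801, lambda_2 = 2.2801
The function is not concave.

0


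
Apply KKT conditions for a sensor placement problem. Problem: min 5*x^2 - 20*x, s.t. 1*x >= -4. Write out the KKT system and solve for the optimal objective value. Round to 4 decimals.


Step 1: Try lambda = 0 (constraint inactive).
Stationarity: 2*5*x - 20 = 0
x* = 20/(2*5) = 2.0
Check constraint: 1*2.0 = 2.0 >= -4 -- satisfied.
Step 2: Compute optimal value.
f(x*) = 5*2.0^2 - 20*2.0 = -20.0


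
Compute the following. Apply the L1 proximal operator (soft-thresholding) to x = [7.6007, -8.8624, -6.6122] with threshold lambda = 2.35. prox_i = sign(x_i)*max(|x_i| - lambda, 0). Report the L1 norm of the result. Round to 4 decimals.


Soft-thresholding with lambda = 2.35:
prox(7.6007) = sign(7.6007)*max(|7.6007| - 2.35, 0) = 5.2507
prox(-8.8624) = sign(-8.8624)*max(|-8.8624| - 2.35, 0) = -6.5124
prox(-6.6122) = sign(-6.6122)*max(|-6.6122| - 2.35, 0) = -4.2622
prox(x) = [5.2507, -6.5124, -4.2622]
||prox(x)||_1 = 5.2507 + 6.5124 + 4.2622 = 16.0253


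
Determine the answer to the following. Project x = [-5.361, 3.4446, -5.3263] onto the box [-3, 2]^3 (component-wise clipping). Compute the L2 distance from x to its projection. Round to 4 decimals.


Project each component onto [-3, 2].
clip(-5.361) = -3.0, clip(3.4446) = 2.0, clip(-5.3263) = -3.0
Projection = [-3.0, 2.0, -3.0]
Squared diffs: [5.5743, 2.0869, 5.4117]
Distance = sqrt(13.0729) = 3.6156


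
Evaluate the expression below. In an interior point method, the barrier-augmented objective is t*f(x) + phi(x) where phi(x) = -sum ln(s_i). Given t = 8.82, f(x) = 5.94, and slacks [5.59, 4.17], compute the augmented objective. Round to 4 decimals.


Step 1: Compute log-barrier.
ln values: [1.721, 1.4279]
phi = -(1.721 + 1.4279) = -3.1489
Step 2: Compute augmented objective.
t*f(x) = 8.82*5.94 = 52.3908
Total = 52.3908 - 3.1489 = 49.2419


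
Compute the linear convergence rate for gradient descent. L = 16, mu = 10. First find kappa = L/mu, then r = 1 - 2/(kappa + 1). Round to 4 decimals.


Step 1: Compute the condition number.
kappa = L/mu = 16/10 = 1.6
Step 2: Compute the convergence rate.
r = 1 - 2/(kappa + 1) = 1 - 2*mu/(L + mu) = (L - mu)/(L + mu) = 6/26 = 0.2308


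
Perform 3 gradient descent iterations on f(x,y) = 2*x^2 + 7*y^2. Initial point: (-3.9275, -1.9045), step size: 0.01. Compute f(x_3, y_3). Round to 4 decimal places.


Gradient descent on f(x,y) = 2*x^2 + 7*y^2.
Starting point: (-3.9275, -1.9045), alpha = 0.01
Step 1: grad_x = 2*2*-3.9275 = -15.71, grad_y = 2*7*-1.9045 = -26.663
  x_1 = -3.9275 - 0.01*-15.71 = -3.7704
  y_1 = -1.9045 - 0.01*-26.663 = -1.6379
Step 2: grad_x = 2*2*-3.7704 = -15.0816, grad_y = 2*7*-1.6379 = -22.9302
  x_2 = -3.7704 - 0.01*-15.0816 = -3.6196
  y_2 = -1.6379 - 0.01*-22.9302 = -1.4086
Step 3: grad_x = 2*2*-3.6196 = -14.4783, grad_y = 2*7*-1.4086 = -19.72
  x_3 = -3.6196 - 0.01*-14.4783 = -3.4748
  y_3 = -1.4086 - 0.01*-19.72 = -1.2114
f(-3.4748, -1.2114) = 2*(-3.4748)^2 + 7*(-1.2114)^2 = 34.4204
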